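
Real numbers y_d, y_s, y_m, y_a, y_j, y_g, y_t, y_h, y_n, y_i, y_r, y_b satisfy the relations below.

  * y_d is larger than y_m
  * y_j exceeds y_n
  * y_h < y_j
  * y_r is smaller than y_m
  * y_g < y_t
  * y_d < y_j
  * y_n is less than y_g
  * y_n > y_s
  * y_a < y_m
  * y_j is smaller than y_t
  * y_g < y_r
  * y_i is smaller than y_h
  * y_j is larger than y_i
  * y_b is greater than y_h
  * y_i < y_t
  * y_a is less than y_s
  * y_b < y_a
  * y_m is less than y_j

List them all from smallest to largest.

The consecutive links are each given: y_i < y_h; y_h < y_b; y_b < y_a; y_a < y_s; y_s < y_n; y_n < y_g; y_g < y_r; y_r < y_m; y_m < y_d; y_d < y_j; y_j < y_t.

y_i < y_h < y_b < y_a < y_s < y_n < y_g < y_r < y_m < y_d < y_j < y_t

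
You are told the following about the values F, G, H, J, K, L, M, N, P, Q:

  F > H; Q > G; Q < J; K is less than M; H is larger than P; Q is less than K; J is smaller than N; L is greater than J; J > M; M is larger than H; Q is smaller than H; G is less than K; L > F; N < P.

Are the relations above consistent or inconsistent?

We have H < M stated directly, yet also M < J < N < P < H by chaining the others — so M < H. Contradiction.

inconsistent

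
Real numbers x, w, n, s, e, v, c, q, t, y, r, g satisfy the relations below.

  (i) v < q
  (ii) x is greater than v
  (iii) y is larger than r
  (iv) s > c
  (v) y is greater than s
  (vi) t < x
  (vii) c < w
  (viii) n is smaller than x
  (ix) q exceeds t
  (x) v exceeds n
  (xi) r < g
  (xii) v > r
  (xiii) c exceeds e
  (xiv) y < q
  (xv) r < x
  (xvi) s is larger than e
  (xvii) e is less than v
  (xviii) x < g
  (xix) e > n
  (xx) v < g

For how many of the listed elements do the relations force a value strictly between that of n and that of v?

The relations place n below v. An element lies strictly between them when it is forced above n and also forced below v.
Above n: {e, c, s, y, x, w, g, q}. Below v: {r, e}.
Intersection: {e} — 1.

1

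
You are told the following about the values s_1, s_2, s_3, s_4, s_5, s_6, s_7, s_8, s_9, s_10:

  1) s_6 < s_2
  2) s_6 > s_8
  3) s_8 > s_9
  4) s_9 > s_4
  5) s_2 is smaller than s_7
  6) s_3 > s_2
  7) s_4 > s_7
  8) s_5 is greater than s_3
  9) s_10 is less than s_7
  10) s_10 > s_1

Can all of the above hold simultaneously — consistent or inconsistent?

Chaining the given relations yields s_7 < s_4 < s_9 < s_8 < s_6 < s_2, so s_7 < s_2. But one relation states s_2 < s_7. These cannot both hold.

inconsistent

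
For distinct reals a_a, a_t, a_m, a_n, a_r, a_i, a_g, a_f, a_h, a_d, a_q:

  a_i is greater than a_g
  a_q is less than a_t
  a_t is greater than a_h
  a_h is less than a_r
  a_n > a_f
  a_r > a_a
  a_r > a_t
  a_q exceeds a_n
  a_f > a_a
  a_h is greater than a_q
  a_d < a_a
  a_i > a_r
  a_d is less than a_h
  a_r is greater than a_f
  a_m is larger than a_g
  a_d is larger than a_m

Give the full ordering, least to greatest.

a_g < a_m < a_d < a_a < a_f < a_n < a_q < a_h < a_t < a_r < a_i

The consecutive links are each given: a_g < a_m; a_m < a_d; a_d < a_a; a_a < a_f; a_f < a_n; a_n < a_q; a_q < a_h; a_h < a_t; a_t < a_r; a_r < a_i.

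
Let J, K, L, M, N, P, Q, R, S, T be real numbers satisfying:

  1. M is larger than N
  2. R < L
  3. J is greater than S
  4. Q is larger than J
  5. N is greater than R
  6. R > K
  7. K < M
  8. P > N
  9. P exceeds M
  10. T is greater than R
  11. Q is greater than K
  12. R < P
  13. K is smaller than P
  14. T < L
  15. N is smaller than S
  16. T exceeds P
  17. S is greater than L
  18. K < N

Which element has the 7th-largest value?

Chaining the given pairs: K < R < N < M < P < T < L < S < J < Q.
Counting 7 from the largest end gives M.

M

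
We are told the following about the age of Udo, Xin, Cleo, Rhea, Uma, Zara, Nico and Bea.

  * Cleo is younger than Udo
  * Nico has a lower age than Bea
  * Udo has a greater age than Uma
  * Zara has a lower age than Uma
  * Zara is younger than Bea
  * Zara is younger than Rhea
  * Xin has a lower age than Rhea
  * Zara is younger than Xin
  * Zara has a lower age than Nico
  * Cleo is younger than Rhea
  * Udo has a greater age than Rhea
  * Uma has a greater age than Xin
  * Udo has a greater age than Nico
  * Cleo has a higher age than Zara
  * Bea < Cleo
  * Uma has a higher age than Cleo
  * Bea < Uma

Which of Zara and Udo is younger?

Zara

Zara < Nico and Nico < Bea give Zara < Bea.
With Bea < Cleo: Zara < Nico < Bea < Cleo.
Then Cleo < Uma extends the chain to Uma.
Then Uma < Udo extends the chain to Udo.
So Zara < Udo; Zara is the younger of the two.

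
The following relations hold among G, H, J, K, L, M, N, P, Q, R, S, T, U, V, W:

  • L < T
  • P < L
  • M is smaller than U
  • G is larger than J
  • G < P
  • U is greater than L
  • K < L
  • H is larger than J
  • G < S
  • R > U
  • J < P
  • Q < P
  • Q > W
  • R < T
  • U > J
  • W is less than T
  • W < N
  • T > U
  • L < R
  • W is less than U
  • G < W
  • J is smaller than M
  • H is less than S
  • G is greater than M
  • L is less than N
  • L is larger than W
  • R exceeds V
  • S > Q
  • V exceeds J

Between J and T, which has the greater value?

The relevant relations are J < M; M < G; G < W; W < Q; Q < P; P < L; L < U; U < R; R < T.
Chaining these gives J < M < G < W < Q < P < L < U < R < T.
So J < T; T is the larger of the two.

T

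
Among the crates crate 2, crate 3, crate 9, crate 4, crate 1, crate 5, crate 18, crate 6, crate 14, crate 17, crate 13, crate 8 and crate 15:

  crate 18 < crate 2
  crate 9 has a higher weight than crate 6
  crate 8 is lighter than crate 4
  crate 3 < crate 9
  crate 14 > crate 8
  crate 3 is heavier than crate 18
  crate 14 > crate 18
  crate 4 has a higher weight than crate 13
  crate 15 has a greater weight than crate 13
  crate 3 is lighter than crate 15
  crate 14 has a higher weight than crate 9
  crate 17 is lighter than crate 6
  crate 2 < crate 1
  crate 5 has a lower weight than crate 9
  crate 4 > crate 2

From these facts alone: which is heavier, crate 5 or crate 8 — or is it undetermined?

undetermined

Following every chain through crate 5: above crate 5 we get crate 9, crate 14.
crate 8 is not reached, and no chain runs the other way from crate 8 to crate 5.
So the given relations leave the order of crate 5 and crate 8 undetermined.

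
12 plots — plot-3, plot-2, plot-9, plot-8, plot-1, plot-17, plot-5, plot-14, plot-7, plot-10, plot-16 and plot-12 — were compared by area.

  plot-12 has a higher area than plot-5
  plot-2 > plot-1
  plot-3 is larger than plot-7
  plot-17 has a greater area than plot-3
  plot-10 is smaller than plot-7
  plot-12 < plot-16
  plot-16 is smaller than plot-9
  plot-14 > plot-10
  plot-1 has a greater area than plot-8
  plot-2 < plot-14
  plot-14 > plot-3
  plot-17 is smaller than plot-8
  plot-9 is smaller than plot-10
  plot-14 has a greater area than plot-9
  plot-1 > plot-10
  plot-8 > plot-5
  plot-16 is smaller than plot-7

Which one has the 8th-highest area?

plot-10

Piecing the relations together gives one ordering: plot-5 < plot-12 < plot-16 < plot-9 < plot-10 < plot-7 < plot-3 < plot-17 < plot-8 < plot-1 < plot-2 < plot-14.
The 8th largest is plot-10.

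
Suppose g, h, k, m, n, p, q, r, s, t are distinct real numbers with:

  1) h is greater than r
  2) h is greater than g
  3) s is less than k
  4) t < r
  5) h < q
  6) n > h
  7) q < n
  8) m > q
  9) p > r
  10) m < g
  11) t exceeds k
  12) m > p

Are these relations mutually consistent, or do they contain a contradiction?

Chaining the given relations yields m < g < h < q, so m < q. But one relation states q < m. These cannot both hold.

inconsistent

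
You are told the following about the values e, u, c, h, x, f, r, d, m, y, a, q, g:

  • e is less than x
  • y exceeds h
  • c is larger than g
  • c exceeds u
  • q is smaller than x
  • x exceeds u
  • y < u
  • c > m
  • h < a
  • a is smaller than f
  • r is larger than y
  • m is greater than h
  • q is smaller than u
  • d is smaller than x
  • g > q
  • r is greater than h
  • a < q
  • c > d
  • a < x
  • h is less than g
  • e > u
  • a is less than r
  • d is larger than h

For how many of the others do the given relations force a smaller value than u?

Directly below u: q, y.
One step further: h, a (4 so far).
Nothing else is reachable below u; 4 in all.

4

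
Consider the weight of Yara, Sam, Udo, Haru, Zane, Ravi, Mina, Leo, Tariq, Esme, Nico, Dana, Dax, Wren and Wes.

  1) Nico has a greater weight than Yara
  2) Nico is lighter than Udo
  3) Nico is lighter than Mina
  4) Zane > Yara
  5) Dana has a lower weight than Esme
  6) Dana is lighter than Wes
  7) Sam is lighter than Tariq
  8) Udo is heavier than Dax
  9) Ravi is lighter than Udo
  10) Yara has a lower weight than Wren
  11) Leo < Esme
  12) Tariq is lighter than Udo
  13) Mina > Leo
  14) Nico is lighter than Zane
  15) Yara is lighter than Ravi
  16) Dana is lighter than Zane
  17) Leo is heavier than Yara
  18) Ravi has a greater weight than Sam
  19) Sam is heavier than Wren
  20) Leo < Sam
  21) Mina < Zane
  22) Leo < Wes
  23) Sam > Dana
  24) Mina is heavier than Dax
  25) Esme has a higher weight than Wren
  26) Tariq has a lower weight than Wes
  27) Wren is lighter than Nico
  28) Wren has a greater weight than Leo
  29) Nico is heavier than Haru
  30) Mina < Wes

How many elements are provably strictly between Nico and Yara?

The relations place Yara below Nico. An element lies strictly between them when it is forced above Yara and also forced below Nico.
Above Yara: {Leo, Wren, Sam, Tariq, Ravi, Udo, Mina, Wes, Esme, Zane}. Below Nico: {Leo, Wren, Haru}.
Intersection: {Leo, Wren} — 2.

2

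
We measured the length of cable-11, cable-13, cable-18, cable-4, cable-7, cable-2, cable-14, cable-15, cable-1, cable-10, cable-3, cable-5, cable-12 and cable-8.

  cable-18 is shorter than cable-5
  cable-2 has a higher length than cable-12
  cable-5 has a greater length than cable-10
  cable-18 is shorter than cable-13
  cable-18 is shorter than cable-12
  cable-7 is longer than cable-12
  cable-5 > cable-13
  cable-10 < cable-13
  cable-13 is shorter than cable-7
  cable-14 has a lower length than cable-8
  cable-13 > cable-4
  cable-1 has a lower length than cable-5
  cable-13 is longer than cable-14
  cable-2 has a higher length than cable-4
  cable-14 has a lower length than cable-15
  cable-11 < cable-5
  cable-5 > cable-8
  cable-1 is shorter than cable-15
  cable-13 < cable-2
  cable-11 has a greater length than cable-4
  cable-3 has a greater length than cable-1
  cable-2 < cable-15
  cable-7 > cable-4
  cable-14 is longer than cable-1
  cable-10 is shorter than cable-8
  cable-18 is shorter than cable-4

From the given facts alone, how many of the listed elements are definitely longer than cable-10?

The elements the relations force above cable-10 are cable-8, cable-13, cable-2, cable-5, cable-7, cable-15 — no chain reaches any other.
That is 6.

6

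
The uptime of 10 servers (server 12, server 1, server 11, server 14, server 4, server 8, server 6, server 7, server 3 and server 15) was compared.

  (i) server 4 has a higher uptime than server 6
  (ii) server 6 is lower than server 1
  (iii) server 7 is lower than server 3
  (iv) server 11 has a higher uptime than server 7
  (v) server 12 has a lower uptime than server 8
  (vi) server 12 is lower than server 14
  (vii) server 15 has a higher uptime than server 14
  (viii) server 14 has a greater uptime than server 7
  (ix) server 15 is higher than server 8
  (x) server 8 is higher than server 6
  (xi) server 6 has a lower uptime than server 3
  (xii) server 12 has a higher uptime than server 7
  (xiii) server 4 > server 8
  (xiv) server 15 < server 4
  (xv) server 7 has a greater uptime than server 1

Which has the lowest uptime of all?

Chaining upward from server 6: directly above it, server 1, server 3, server 8, server 4; then server 7, server 15; then server 12, server 11, server 14.
That covers every other element, and nothing is given below server 6, so server 6 is the lowest uptime.

server 6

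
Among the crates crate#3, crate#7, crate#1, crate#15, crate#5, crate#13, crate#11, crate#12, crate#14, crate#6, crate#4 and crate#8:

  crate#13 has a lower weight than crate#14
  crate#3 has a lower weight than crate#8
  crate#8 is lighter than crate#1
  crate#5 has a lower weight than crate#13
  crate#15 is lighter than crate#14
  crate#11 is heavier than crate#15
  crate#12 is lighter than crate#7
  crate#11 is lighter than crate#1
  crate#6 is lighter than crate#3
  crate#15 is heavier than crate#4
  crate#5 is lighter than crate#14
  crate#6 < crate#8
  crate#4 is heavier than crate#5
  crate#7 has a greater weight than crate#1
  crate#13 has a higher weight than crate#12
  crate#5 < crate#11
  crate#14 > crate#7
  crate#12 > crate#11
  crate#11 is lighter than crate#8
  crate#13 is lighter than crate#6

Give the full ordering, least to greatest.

Each adjacent pair is fixed by a given relation: crate#5 < crate#4; crate#4 < crate#15; crate#15 < crate#11; crate#11 < crate#12; crate#12 < crate#13; crate#13 < crate#6; crate#6 < crate#3; crate#3 < crate#8; crate#8 < crate#1; crate#1 < crate#7; crate#7 < crate#14. Chaining them end to end gives the full order.

crate#5 < crate#4 < crate#15 < crate#11 < crate#12 < crate#13 < crate#6 < crate#3 < crate#8 < crate#1 < crate#7 < crate#14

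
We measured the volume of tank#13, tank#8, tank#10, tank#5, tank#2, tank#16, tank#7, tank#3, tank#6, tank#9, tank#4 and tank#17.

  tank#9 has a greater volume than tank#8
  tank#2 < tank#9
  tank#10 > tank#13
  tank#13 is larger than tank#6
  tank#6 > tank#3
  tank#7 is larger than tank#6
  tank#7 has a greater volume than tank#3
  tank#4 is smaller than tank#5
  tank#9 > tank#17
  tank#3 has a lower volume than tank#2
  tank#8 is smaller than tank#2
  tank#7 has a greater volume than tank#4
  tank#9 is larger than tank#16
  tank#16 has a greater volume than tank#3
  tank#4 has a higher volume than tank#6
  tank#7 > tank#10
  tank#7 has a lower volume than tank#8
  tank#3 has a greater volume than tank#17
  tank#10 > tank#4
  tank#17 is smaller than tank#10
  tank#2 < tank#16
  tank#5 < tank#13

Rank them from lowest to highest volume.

tank#17 < tank#3 < tank#6 < tank#4 < tank#5 < tank#13 < tank#10 < tank#7 < tank#8 < tank#2 < tank#16 < tank#9

The consecutive links are each given: tank#17 < tank#3; tank#3 < tank#6; tank#6 < tank#4; tank#4 < tank#5; tank#5 < tank#13; tank#13 < tank#10; tank#10 < tank#7; tank#7 < tank#8; tank#8 < tank#2; tank#2 < tank#16; tank#16 < tank#9.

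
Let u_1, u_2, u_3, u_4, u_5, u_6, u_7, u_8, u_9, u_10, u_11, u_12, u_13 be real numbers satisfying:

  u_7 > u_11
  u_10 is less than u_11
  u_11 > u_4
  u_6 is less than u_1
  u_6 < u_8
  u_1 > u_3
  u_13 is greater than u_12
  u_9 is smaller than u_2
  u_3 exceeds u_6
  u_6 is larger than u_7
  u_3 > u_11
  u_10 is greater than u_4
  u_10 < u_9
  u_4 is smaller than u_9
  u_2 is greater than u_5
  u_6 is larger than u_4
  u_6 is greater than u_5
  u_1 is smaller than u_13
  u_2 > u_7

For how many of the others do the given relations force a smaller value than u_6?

From u_6 the given relations immediately reach u_4, u_7, u_5.
From those, u_11 — 4 in total.
From those, u_10 — 5 in total.
Nothing else is reachable below u_6; 5 in all.

5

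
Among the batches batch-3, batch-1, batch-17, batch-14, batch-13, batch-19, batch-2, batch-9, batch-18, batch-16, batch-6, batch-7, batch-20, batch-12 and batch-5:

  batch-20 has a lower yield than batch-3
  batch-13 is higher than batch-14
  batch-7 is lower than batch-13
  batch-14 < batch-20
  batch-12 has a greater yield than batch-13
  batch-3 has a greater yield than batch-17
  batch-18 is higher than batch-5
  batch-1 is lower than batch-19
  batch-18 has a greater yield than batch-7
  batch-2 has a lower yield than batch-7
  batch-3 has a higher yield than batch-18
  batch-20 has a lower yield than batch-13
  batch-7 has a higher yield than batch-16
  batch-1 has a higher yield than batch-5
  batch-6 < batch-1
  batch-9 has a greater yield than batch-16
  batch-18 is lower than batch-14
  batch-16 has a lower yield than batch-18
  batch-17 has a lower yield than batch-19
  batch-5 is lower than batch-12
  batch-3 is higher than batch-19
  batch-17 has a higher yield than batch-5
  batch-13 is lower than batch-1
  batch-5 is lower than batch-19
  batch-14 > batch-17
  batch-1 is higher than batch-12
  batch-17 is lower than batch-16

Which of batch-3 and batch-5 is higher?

batch-5 < batch-17 < batch-16 < batch-7 < batch-18 < batch-14 < batch-20 < batch-13 < batch-12 < batch-1 < batch-19 < batch-3, by transitivity through batch-17, batch-16, batch-7, batch-18, batch-14, batch-20, batch-13, batch-12, batch-1, batch-19.
So batch-5 < batch-3; batch-3 is the higher of the two.

batch-3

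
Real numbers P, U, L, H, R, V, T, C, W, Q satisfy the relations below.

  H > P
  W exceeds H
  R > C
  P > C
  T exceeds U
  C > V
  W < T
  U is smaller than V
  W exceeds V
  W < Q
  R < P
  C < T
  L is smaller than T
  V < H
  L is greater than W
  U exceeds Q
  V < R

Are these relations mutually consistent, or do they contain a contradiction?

Chaining the given relations yields Q < U < V < C < R < P < H < W, so Q < W. But one relation states W < Q. These cannot both hold.

inconsistent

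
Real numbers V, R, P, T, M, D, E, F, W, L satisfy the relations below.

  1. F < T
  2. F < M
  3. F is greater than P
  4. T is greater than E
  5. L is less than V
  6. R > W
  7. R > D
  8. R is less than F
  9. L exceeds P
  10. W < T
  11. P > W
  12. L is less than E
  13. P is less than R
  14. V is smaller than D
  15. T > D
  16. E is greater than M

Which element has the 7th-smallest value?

Chaining the given pairs: W < P < L < V < D < R < F < M < E < T.
The 7th smallest is F.

F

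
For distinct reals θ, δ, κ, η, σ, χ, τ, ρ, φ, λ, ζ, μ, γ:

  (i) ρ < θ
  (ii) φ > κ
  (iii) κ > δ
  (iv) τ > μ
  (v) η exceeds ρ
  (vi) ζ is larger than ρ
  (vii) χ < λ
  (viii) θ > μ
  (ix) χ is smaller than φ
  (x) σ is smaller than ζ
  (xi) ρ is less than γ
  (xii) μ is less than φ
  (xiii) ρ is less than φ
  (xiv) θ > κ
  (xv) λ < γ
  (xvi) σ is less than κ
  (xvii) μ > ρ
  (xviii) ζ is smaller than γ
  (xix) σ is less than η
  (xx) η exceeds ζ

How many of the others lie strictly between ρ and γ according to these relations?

1

Chaining upward from ρ reaches: ζ, η, μ, φ, θ, τ.
Chaining downward from γ reaches: χ, σ, λ, ζ.
Strictly between ρ and γ are those in both lists: ζ — 1 element.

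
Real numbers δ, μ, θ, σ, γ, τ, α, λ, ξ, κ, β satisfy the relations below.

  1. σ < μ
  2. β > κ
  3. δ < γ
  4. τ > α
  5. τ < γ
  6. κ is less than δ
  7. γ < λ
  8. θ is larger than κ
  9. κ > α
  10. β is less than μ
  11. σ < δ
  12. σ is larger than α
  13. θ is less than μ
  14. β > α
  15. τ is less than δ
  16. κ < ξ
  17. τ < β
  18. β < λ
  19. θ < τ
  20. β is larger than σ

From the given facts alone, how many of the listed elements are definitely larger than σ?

5

From σ the given relations immediately reach δ, β, μ.
From those, γ, λ — 5 in total.
Nothing else is reachable above σ; 5 in all.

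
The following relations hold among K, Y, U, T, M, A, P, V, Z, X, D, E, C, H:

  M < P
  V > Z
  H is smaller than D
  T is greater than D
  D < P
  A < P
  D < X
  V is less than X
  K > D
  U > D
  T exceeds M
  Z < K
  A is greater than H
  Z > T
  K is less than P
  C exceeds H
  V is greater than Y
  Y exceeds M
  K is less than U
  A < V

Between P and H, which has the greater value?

The relevant relations are H < D; D < T; T < Z; Z < K; K < P.
Chaining these gives H < D < T < Z < K < P.
So H < P; P is the larger of the two.

P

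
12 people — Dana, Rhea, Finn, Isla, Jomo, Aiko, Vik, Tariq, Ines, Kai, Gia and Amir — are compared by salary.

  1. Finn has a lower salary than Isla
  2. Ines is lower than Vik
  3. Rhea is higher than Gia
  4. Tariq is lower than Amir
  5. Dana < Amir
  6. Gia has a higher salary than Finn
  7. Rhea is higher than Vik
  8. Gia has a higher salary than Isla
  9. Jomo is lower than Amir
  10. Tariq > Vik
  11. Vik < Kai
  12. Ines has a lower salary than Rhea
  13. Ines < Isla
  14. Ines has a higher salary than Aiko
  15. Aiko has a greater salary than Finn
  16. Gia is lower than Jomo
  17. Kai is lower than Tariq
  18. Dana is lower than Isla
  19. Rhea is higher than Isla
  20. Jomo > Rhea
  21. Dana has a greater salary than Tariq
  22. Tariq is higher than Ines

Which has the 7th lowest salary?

The consecutive relations fix a unique order: Finn < Aiko < Ines < Vik < Kai < Tariq < Dana < Isla < Gia < Rhea < Jomo < Amir.
Counting 7 from the smallest end gives Dana.

Dana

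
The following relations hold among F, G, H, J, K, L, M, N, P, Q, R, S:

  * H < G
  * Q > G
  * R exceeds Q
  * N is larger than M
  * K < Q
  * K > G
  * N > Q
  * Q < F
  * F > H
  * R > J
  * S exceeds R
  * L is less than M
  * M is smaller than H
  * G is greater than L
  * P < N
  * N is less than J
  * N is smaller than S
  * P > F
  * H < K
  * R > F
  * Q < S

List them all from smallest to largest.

Nothing is placed below L, so it is least; from there L < M; M < H; H < G; G < K; K < Q; Q < F; F < P; P < N; N < J; J < R; R < S, each given directly.

L < M < H < G < K < Q < F < P < N < J < R < S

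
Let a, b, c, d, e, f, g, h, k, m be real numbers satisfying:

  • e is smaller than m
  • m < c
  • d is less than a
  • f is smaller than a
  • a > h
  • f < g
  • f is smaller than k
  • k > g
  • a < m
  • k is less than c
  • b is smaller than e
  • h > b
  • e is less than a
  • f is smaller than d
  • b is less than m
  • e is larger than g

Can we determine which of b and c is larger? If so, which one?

c

Following the relations from b: b < e < a < m < c.
So c is larger.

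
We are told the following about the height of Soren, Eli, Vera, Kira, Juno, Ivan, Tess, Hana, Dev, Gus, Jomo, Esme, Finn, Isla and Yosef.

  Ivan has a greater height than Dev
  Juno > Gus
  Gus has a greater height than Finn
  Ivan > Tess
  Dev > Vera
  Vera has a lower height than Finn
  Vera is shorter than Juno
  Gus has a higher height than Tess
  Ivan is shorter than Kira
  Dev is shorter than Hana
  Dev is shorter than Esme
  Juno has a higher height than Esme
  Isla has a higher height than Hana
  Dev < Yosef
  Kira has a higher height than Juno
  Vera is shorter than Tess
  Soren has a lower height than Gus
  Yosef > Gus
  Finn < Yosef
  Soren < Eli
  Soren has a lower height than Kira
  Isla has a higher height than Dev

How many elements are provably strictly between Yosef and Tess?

Chaining upward from Tess reaches: Ivan, Gus, Juno, Kira.
Chaining downward from Yosef reaches: Vera, Dev, Soren, Finn, Gus.
Strictly between Tess and Yosef are those in both lists: Gus — 1 element.

1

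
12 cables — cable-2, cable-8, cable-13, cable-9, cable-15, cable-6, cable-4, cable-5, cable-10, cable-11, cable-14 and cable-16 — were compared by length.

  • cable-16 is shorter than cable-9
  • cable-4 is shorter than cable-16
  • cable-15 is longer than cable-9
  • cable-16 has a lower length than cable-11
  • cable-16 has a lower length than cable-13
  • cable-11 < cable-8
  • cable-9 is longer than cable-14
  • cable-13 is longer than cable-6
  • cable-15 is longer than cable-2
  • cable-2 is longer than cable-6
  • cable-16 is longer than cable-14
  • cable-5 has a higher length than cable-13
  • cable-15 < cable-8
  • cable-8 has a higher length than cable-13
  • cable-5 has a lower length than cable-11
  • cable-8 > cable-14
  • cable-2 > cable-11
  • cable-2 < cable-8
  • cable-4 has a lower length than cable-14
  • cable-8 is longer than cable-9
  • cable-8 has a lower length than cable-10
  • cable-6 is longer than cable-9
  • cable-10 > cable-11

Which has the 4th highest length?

cable-2

Piecing the relations together gives one ordering: cable-4 < cable-14 < cable-16 < cable-9 < cable-6 < cable-13 < cable-5 < cable-11 < cable-2 < cable-15 < cable-8 < cable-10.
The 4th largest is cable-2.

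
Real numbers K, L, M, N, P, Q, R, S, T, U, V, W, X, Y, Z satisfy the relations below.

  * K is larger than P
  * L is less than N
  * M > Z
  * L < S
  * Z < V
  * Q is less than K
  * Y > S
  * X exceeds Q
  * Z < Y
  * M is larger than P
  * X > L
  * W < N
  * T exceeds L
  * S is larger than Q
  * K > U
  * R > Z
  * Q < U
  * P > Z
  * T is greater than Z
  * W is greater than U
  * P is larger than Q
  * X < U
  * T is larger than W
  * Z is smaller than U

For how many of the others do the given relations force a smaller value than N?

The elements the relations force below N are Z, Q, L, X, U, W — no chain reaches any other.
That is 6.

6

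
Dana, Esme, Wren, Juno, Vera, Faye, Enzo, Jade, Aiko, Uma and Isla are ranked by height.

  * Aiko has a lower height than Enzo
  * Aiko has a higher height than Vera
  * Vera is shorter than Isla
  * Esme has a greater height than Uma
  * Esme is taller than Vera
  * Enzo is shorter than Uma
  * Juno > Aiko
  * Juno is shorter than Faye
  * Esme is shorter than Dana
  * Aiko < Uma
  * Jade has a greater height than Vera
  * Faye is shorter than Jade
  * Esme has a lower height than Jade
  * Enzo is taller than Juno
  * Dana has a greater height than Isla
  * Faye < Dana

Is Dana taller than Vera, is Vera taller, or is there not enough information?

Following the relations from Vera: Vera < Aiko < Juno < Enzo < Uma < Esme < Dana.
So Dana is taller.

Dana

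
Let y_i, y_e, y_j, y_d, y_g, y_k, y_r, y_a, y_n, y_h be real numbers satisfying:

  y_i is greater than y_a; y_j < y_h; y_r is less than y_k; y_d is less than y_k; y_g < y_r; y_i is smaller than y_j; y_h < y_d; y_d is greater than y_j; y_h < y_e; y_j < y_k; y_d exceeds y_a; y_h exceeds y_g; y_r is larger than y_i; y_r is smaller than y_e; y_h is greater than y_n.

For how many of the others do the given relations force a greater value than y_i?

6

The elements the relations force above y_i are y_r, y_j, y_h, y_d, y_e, y_k — no chain reaches any other.
That is 6.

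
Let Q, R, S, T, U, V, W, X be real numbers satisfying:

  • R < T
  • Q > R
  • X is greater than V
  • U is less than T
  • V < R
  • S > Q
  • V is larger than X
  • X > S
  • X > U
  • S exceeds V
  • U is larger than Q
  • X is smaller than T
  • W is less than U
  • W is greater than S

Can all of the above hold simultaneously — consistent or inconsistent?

Chaining the given relations yields V < R < Q < S < W < U < X, so V < X. But one relation states X < V. These cannot both hold.

inconsistent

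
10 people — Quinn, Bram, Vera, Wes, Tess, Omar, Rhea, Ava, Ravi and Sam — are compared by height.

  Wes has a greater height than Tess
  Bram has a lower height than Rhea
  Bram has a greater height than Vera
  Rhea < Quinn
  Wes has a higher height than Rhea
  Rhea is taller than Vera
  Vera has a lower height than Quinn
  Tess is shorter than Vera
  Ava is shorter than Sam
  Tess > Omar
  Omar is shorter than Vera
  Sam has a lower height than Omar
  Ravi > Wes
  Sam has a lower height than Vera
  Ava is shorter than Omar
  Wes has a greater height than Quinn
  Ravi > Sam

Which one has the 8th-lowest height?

The consecutive relations fix a unique order: Ava < Sam < Omar < Tess < Vera < Bram < Rhea < Quinn < Wes < Ravi.
The 8th smallest is Quinn.

Quinn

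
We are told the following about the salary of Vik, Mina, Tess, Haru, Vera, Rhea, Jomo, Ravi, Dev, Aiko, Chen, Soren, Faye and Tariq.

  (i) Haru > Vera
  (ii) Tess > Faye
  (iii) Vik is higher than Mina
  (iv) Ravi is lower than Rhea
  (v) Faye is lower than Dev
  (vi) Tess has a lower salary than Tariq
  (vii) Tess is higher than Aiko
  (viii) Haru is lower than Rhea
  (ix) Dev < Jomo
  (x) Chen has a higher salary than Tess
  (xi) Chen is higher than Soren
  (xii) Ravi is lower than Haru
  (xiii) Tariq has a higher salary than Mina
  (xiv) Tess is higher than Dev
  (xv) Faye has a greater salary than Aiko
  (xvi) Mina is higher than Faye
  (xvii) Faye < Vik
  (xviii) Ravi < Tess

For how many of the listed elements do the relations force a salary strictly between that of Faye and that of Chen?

2

Chaining upward from Faye reaches: Dev, Mina, Tess, Vik, Tariq, Jomo.
Chaining downward from Chen reaches: Aiko, Ravi, Soren, Dev, Tess.
Strictly between Faye and Chen are those in both lists: Dev, Tess — 2 elements.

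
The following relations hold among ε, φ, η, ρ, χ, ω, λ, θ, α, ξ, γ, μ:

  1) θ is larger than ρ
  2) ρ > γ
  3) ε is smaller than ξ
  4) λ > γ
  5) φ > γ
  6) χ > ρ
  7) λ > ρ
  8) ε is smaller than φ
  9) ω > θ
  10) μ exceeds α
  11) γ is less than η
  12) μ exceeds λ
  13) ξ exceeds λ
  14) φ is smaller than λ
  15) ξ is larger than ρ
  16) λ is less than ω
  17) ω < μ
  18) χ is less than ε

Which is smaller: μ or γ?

γ < ρ and ρ < χ give γ < χ.
Then χ < ε extends the chain to ε.
With ε < φ: γ < ρ < χ < ε < φ.
Then φ < λ extends the chain to λ.
Then λ < μ extends the chain to μ.
So γ < μ; γ is the smaller of the two.

γ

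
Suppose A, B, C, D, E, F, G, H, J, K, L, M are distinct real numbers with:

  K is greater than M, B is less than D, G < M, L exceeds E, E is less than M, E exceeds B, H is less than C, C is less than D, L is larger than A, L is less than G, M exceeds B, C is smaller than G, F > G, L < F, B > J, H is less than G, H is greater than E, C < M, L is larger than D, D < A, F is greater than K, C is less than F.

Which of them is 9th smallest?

G

Chaining the given pairs: J < B < E < H < C < D < A < L < G < M < K < F.
The 9th smallest is G.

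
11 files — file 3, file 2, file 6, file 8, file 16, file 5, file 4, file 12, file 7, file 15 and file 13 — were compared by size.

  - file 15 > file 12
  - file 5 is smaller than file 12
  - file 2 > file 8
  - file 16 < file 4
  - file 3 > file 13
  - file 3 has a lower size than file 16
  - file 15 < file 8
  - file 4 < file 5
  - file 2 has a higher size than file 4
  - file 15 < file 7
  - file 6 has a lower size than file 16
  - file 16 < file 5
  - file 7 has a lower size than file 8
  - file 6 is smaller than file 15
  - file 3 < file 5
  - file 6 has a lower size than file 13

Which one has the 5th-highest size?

file 12

The consecutive relations fix a unique order: file 6 < file 13 < file 3 < file 16 < file 4 < file 5 < file 12 < file 15 < file 7 < file 8 < file 2.
The 5th largest is file 12.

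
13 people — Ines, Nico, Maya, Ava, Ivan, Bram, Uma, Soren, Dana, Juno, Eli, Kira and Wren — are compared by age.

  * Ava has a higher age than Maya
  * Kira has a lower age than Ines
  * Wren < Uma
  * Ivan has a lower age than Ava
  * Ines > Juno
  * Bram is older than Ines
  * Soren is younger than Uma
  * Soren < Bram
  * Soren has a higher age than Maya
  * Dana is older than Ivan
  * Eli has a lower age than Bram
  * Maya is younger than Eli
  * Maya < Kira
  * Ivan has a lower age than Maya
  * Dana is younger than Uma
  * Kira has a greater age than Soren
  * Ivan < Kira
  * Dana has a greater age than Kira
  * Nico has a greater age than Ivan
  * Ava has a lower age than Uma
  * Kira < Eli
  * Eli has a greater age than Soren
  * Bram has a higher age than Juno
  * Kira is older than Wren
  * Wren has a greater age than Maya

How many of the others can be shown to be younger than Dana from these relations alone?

5

From Dana the given relations immediately reach Ivan, Kira.
From those, Maya, Soren, Wren — 5 in total.
Nothing else is reachable below Dana; 5 in all.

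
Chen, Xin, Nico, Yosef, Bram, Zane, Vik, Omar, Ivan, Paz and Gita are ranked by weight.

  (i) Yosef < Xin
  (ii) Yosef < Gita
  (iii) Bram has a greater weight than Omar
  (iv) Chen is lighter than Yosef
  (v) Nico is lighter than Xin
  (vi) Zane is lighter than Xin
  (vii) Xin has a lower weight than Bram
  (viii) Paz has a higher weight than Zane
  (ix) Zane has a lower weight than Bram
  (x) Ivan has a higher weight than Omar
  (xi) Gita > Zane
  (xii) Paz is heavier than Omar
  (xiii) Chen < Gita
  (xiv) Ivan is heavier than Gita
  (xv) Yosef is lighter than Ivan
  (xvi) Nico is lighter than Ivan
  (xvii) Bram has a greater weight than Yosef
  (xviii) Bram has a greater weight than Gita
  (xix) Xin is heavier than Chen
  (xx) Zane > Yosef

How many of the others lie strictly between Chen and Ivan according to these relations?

3

Chaining upward from Chen reaches: Yosef, Zane, Gita, Xin, Paz, Bram.
Chaining downward from Ivan reaches: Yosef, Zane, Nico, Gita, Omar.
Strictly between Chen and Ivan are those in both lists: Yosef, Zane, Gita — 3 elements.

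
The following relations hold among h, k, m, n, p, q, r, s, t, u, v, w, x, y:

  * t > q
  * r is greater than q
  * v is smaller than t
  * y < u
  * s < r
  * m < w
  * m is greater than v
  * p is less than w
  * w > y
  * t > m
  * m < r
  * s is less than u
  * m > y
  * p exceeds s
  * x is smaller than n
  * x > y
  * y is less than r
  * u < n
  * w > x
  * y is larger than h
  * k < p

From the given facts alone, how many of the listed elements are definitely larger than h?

8

From h the given relations immediately reach y.
From those, u, x, m, w, r — 6 in total.
From those, n, t — 8 in total.
No other element is forced above h by the given relations, so the count is 8.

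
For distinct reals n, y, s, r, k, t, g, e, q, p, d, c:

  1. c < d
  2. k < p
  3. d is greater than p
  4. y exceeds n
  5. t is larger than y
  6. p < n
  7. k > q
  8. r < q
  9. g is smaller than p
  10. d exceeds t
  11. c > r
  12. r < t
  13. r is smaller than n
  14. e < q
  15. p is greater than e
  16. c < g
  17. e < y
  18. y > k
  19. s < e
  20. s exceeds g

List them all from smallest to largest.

The consecutive links are each given: r < c; c < g; g < s; s < e; e < q; q < k; k < p; p < n; n < y; y < t; t < d.

r < c < g < s < e < q < k < p < n < y < t < d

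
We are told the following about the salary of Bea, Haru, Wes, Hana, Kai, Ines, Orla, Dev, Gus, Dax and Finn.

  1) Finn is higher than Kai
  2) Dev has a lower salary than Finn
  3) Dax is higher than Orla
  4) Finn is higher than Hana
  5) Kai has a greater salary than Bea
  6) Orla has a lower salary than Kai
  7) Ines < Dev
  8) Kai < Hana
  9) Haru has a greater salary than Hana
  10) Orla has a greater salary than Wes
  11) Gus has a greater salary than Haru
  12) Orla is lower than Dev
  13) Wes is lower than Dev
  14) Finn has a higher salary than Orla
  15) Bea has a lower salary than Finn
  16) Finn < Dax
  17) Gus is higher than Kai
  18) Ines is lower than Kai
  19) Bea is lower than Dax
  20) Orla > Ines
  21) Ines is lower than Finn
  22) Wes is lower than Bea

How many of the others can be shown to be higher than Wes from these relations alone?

9

From Wes the given relations immediately reach Bea, Orla, Dev.
From those, Kai, Finn, Dax — 6 in total.
From those, Hana, Gus — 8 in total.
From those, Haru — 9 in total.
No other element is forced above Wes by the given relations, so the count is 9.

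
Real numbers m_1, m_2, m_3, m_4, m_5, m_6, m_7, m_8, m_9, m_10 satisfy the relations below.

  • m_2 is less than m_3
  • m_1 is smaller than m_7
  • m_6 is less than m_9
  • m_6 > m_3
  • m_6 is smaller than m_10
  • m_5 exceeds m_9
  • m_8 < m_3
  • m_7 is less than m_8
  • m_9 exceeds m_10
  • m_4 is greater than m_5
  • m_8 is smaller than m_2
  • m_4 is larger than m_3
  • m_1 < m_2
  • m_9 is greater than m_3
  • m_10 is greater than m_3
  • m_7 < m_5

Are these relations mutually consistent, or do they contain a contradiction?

Every relation is compatible with m_1 < m_7 < m_8 < m_2 < m_3 < m_6 < m_10 < m_9 < m_5 < m_4; the set is consistent.

consistent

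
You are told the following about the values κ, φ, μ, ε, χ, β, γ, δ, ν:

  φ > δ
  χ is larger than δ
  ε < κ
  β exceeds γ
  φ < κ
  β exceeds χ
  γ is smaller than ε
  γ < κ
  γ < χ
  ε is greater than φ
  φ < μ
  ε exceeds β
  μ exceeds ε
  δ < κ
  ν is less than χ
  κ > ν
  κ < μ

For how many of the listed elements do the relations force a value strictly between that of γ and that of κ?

3

The relations place γ below κ. An element lies strictly between them when it is forced above γ and also forced below κ.
Above γ: {χ, β, ε, μ}. Below κ: {ν, δ, χ, φ, β, ε}.
Intersection: {χ, β, ε} — 3.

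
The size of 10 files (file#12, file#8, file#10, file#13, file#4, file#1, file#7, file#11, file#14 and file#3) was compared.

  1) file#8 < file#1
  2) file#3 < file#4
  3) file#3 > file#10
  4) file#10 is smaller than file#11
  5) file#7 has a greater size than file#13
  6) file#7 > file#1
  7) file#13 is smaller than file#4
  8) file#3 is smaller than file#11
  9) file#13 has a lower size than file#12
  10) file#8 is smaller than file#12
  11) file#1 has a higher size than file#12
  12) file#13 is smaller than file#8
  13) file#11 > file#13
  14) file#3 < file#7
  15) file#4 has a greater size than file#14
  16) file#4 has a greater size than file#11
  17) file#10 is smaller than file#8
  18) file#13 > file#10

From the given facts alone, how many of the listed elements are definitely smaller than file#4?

Directly below file#4: file#14, file#3, file#13, file#11.
One step further: file#10 (5 so far).
No other element is forced below file#4 by the given relations, so the count is 5.

5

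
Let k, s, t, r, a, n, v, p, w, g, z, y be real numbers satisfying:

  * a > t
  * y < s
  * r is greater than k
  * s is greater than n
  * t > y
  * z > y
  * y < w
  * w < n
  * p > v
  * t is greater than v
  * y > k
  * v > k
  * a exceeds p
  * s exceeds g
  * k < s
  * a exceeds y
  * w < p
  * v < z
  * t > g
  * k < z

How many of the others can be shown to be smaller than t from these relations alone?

From t the given relations immediately reach y, g, v.
From those, k — 4 in total.
Nothing else is reachable below t; 4 in all.

4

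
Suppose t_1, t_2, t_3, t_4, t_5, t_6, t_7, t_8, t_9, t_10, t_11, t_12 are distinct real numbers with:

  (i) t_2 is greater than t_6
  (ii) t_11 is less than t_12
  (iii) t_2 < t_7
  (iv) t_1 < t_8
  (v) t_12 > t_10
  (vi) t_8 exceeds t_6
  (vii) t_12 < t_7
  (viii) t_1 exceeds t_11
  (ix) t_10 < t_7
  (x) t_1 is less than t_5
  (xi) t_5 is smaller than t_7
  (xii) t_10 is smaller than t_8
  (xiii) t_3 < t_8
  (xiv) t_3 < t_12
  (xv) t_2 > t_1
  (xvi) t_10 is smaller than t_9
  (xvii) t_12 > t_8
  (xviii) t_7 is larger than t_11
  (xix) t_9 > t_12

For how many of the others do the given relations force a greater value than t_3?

Directly above t_3: t_8, t_12.
One step further: t_9, t_7 (4 so far).
No other element is forced above t_3 by the given relations, so the count is 4.

4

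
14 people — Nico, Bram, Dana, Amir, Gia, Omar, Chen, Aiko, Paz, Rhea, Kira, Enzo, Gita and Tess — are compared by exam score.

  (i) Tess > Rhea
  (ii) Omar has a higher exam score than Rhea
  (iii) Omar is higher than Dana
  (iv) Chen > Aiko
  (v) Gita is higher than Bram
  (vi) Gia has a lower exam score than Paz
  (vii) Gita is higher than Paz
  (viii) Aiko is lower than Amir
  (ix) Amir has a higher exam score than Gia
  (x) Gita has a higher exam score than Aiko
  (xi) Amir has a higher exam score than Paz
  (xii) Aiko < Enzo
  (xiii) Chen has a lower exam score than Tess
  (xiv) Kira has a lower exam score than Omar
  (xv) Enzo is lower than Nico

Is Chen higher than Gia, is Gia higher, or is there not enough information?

undetermined

Following every chain through Gia: above Gia we get Paz, Amir, Gita.
Chen is not reached, and no chain runs the other way from Chen to Gia.
So the given relations leave the order of Gia and Chen undetermined.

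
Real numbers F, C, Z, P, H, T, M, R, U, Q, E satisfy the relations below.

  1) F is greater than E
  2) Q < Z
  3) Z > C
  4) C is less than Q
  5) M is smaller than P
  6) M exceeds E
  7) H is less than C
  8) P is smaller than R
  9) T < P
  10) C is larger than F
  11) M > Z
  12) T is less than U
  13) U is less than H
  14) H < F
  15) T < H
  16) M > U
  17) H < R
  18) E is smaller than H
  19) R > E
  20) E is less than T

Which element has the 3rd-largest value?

Chaining the given pairs: E < T < U < H < F < C < Q < Z < M < P < R.
Counting 3 from the largest end gives M.

M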